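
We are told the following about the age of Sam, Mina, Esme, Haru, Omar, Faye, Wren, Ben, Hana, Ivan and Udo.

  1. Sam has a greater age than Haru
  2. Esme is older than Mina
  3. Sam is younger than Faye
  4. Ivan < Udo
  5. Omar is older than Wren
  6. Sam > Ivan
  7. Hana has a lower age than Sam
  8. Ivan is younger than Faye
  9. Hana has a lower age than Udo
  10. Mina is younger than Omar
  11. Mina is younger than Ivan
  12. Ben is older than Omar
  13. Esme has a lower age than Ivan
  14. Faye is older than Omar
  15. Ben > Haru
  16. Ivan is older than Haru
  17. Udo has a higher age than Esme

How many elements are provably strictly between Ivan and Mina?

The relations place Mina below Ivan. An element lies strictly between them when it is forced above Mina and also forced below Ivan.
Above Mina: {Esme, Omar, Sam, Ben, Udo, Faye}. Below Ivan: {Haru, Esme}.
Intersection: {Esme} — 1.

1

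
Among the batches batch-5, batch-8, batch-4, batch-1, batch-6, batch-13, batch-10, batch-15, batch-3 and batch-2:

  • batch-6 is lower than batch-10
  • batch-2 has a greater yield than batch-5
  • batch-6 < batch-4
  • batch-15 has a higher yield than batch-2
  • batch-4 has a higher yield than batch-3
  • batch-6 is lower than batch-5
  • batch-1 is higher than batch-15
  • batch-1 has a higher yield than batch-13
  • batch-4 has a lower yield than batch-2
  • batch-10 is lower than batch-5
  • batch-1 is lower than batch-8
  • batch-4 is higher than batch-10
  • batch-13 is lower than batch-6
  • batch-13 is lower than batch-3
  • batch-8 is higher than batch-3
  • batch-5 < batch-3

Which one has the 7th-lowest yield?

The consecutive relations fix a unique order: batch-13 < batch-6 < batch-10 < batch-5 < batch-3 < batch-4 < batch-2 < batch-15 < batch-1 < batch-8.
Counting 7 from the smallest end gives batch-2.

batch-2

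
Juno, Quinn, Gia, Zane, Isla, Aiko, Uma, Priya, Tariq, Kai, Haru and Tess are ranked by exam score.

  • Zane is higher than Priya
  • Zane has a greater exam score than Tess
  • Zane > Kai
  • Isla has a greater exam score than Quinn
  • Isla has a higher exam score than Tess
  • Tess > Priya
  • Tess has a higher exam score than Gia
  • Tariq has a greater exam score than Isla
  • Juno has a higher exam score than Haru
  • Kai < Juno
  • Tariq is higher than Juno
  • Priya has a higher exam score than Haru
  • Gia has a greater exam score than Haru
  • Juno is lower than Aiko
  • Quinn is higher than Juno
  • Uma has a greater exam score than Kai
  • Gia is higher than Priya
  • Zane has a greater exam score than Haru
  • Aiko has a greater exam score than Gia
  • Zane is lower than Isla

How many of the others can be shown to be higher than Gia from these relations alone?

5

From Gia the given relations immediately reach Tess, Aiko.
From those, Zane, Isla — 4 in total.
From those, Tariq — 5 in total.
No other element is forced above Gia by the given relations, so the count is 5.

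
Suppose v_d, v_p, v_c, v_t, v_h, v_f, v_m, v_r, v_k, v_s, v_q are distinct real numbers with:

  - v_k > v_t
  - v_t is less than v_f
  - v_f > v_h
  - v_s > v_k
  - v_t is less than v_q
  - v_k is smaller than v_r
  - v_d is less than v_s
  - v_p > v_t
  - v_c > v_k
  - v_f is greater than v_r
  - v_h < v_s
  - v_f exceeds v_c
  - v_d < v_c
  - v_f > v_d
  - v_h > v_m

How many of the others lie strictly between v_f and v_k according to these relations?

2

The relations place v_k below v_f. An element lies strictly between them when it is forced above v_k and also forced below v_f.
Above v_k: {v_s, v_c, v_r}. Below v_f: {v_t, v_m, v_h, v_d, v_c, v_r}.
Intersection: {v_c, v_r} — 2.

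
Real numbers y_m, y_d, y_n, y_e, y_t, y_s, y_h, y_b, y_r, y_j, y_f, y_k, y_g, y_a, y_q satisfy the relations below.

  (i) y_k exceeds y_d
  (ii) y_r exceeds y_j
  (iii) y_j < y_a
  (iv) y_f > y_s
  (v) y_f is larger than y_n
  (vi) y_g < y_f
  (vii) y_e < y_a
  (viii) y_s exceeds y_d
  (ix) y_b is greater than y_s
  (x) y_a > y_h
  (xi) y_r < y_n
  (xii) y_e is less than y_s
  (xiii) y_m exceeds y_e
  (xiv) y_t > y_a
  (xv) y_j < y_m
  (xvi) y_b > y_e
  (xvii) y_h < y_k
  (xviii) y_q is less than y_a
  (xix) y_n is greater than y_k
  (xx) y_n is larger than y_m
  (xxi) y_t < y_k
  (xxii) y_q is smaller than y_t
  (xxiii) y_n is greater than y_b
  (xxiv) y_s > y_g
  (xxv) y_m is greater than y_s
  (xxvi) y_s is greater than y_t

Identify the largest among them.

Chaining downward from y_f: directly below it, y_g, y_s, y_n; then y_e, y_d, y_t, y_m, y_r, y_k, y_b; then y_q, y_j, y_h, y_a.
That covers every other element, and nothing is given above y_f, so y_f is the largest.

y_f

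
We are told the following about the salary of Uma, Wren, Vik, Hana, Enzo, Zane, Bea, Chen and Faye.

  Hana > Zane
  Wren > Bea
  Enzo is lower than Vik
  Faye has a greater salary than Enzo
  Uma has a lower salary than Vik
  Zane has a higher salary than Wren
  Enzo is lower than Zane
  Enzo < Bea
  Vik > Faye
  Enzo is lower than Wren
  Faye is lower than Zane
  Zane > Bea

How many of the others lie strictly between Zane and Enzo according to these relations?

3

The relations place Enzo below Zane. An element lies strictly between them when it is forced above Enzo and also forced below Zane.
Above Enzo: {Faye, Bea, Wren, Vik, Hana}. Below Zane: {Faye, Bea, Wren}.
Intersection: {Faye, Bea, Wren} — 3.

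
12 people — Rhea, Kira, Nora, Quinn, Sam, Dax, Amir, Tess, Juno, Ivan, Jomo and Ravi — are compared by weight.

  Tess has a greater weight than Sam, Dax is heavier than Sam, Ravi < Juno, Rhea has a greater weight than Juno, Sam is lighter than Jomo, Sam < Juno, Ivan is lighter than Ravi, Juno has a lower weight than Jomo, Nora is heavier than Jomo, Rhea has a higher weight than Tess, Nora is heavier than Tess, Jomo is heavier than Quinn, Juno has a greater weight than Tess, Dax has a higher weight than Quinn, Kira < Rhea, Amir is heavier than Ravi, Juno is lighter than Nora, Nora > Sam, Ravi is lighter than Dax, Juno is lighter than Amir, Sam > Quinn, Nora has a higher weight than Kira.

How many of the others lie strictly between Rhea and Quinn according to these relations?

3

The relations place Quinn below Rhea. An element lies strictly between them when it is forced above Quinn and also forced below Rhea.
Above Quinn: {Sam, Tess, Juno, Jomo, Nora, Dax, Amir}. Below Rhea: {Kira, Sam, Ivan, Ravi, Tess, Juno}.
Intersection: {Sam, Tess, Juno} — 3.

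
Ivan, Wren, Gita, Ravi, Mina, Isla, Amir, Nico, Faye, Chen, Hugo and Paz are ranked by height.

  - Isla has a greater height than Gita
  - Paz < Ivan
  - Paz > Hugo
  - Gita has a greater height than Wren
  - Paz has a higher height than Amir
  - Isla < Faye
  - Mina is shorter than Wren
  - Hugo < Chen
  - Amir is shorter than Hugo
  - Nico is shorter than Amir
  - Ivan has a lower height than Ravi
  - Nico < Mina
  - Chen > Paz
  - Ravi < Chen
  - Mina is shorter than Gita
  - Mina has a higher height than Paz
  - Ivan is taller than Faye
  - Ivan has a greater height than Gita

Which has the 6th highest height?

Chaining the given pairs: Nico < Amir < Hugo < Paz < Mina < Wren < Gita < Isla < Faye < Ivan < Ravi < Chen.
Counting 6 from the largest end gives Gita.

Gita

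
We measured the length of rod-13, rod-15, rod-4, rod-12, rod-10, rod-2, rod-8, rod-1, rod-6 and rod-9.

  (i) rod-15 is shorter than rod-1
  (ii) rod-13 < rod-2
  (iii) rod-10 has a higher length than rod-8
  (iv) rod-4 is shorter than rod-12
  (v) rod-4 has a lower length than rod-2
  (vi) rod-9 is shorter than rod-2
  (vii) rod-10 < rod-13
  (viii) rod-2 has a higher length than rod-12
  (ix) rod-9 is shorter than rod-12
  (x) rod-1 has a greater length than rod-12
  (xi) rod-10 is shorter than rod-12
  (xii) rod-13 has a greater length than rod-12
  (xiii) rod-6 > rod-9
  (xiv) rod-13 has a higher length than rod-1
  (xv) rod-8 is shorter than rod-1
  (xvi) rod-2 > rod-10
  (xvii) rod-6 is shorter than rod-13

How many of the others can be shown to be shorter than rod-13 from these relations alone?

From rod-13 the given relations immediately reach rod-6, rod-10, rod-12, rod-1.
From those, rod-8, rod-9, rod-4, rod-15 — 8 in total.
Nothing else is reachable below rod-13; 8 in all.

8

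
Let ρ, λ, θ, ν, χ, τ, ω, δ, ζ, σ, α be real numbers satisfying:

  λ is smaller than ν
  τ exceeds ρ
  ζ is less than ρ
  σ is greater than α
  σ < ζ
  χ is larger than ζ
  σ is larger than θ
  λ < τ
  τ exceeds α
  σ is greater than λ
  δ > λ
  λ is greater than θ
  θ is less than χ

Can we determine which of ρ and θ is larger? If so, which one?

Link the given pairs in sequence: θ < λ; λ < σ; σ < ζ; ζ < ρ.
Chaining these gives θ < λ < σ < ζ < ρ.
So ρ is larger.

ρ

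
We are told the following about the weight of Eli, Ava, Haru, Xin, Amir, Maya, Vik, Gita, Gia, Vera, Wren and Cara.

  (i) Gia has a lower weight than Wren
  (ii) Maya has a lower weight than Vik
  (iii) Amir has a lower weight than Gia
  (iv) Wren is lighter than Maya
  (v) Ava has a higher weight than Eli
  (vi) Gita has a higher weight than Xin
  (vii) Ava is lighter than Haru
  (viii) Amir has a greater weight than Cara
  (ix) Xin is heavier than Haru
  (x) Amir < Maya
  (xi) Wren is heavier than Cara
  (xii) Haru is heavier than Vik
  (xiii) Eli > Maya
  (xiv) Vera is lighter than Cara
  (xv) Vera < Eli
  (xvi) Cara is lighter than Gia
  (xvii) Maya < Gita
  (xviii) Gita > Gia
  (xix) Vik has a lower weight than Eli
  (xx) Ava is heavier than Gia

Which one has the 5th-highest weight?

Piecing the relations together gives one ordering: Vera < Cara < Amir < Gia < Wren < Maya < Vik < Eli < Ava < Haru < Xin < Gita.
Counting 5 from the largest end gives Eli.

Eli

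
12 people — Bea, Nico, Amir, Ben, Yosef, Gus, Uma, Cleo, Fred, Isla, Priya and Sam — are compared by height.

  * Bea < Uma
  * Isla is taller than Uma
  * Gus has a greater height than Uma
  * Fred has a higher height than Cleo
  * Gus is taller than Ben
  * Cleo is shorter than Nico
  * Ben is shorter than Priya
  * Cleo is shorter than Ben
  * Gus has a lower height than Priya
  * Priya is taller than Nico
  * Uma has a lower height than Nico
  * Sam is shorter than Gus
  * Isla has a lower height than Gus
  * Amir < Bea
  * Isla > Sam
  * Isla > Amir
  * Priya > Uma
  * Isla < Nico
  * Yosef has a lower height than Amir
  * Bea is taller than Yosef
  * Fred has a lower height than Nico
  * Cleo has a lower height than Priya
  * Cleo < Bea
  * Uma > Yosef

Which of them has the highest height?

Priya

Cleo is not greatest since Cleo < Priya; Yosef is not greatest since Yosef < Amir; Sam is not greatest since Sam < Isla; Amir is not greatest since Amir < Bea; Bea is not greatest since Bea < Uma; Uma is not greatest since Uma < Gus; Fred is not greatest since Fred < Nico; Ben is not greatest since Ben < Gus; Isla is not greatest since Isla < Nico; Nico is not greatest since Nico < Priya; Gus is not greatest since Gus < Priya.
Only Priya has nothing above it, so Priya is the highest height.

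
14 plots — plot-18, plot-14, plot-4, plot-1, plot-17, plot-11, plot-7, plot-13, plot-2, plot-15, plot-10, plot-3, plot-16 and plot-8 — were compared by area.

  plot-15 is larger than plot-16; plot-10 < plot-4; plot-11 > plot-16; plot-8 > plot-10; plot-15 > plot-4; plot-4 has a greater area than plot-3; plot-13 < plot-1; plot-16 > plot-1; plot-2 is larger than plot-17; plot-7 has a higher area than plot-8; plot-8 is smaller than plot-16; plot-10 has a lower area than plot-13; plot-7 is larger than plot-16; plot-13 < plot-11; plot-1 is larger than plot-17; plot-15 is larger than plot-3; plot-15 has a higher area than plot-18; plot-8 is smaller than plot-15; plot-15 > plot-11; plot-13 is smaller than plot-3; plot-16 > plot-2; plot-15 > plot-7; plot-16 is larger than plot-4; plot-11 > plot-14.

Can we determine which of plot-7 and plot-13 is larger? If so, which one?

plot-13 < plot-3 and plot-3 < plot-4 give plot-13 < plot-4.
With plot-4 < plot-16: plot-13 < plot-3 < plot-4 < plot-16.
With plot-16 < plot-7: plot-13 < plot-3 < plot-4 < plot-16 < plot-7.
So plot-7 is larger.

plot-7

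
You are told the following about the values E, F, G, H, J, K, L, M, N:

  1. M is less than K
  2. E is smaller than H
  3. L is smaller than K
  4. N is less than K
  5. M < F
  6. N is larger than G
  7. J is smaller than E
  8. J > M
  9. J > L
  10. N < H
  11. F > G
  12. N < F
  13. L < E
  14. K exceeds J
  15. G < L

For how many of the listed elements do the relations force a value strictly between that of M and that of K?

1

The relations place M below K. An element lies strictly between them when it is forced above M and also forced below K.
Above M: {J, E, H, F}. Below K: {G, L, J, N}.
Intersection: {J} — 1.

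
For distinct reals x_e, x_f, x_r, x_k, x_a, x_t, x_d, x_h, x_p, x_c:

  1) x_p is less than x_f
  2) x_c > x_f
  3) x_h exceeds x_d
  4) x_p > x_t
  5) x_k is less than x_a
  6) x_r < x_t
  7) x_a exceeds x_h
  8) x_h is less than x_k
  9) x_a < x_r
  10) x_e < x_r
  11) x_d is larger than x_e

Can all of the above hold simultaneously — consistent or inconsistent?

consistent

The single ordering x_e < x_d < x_h < x_k < x_a < x_r < x_t < x_p < x_f < x_c satisfies every listed relation, so no contradiction arises.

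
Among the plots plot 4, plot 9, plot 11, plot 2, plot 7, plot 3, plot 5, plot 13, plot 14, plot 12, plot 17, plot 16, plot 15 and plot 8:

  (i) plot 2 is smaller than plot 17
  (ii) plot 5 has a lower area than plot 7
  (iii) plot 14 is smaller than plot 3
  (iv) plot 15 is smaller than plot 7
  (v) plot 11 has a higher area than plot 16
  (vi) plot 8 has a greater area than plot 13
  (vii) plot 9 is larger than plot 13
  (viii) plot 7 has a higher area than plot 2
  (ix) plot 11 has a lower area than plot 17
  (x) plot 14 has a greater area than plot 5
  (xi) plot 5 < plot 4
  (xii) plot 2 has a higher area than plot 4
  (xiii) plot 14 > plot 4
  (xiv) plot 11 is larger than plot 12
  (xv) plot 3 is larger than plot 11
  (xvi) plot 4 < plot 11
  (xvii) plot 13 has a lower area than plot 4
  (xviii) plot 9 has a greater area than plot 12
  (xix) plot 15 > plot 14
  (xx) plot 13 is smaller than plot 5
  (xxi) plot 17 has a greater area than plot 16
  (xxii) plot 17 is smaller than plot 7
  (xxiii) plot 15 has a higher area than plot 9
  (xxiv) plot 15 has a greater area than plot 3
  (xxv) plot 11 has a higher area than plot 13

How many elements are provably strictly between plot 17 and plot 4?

2

The relations place plot 4 below plot 17. An element lies strictly between them when it is forced above plot 4 and also forced below plot 17.
Above plot 4: {plot 2, plot 14, plot 11, plot 3, plot 15, plot 7}. Below plot 17: {plot 13, plot 12, plot 5, plot 16, plot 2, plot 11}.
Intersection: {plot 2, plot 11} — 2.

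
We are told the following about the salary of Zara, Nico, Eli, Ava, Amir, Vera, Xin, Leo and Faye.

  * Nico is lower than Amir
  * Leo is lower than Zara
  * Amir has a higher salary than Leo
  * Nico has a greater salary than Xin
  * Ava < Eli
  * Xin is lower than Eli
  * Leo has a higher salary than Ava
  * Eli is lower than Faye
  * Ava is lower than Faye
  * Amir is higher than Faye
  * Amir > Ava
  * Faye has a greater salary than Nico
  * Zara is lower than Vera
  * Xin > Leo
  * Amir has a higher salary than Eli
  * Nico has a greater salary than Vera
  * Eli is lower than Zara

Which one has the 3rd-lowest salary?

The consecutive relations fix a unique order: Ava < Leo < Xin < Eli < Zara < Vera < Nico < Faye < Amir.
The 3rd smallest is Xin.

Xin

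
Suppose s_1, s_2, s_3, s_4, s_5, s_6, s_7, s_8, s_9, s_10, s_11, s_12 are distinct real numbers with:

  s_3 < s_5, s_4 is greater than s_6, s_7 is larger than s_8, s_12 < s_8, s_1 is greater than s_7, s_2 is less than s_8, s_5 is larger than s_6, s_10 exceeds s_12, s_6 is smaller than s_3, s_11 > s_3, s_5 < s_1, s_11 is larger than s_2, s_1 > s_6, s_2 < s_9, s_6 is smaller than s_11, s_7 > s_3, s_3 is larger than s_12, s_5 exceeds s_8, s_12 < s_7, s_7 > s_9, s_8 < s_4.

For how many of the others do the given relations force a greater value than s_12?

8

The elements the relations force above s_12 are s_3, s_8, s_4, s_5, s_11, s_10, s_7, s_1 — no chain reaches any other.
That is 8.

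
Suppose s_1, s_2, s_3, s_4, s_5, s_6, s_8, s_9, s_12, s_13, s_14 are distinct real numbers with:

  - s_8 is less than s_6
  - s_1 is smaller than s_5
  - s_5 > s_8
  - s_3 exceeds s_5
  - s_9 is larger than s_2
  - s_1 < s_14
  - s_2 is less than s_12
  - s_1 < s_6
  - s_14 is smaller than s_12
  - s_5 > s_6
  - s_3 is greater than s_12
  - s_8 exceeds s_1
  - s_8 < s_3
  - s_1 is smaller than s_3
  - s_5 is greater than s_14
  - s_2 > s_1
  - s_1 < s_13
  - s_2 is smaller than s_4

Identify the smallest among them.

s_1

s_2 is not least since s_1 < s_2; s_8 is not least since s_1 < s_8; s_9 is not least since s_2 < s_9; s_4 is not least since s_2 < s_4; s_14 is not least since s_1 < s_14; s_12 is not least since s_14 < s_12; s_6 is not least since s_1 < s_6; s_5 is not least since s_14 < s_5; s_3 is not least since s_12 < s_3; s_13 is not least since s_1 < s_13.
Only s_1 has nothing below it, so s_1 is the smallest.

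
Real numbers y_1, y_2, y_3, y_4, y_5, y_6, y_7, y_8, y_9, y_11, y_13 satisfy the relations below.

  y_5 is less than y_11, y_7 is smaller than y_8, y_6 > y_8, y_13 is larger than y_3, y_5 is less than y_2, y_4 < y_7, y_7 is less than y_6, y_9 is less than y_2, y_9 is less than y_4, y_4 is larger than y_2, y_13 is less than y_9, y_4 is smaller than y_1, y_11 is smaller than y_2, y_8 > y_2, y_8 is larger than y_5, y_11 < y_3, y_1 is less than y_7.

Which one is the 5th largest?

y_4

Chaining the given pairs: y_5 < y_11 < y_3 < y_13 < y_9 < y_2 < y_4 < y_1 < y_7 < y_8 < y_6.
The 5th largest is y_4.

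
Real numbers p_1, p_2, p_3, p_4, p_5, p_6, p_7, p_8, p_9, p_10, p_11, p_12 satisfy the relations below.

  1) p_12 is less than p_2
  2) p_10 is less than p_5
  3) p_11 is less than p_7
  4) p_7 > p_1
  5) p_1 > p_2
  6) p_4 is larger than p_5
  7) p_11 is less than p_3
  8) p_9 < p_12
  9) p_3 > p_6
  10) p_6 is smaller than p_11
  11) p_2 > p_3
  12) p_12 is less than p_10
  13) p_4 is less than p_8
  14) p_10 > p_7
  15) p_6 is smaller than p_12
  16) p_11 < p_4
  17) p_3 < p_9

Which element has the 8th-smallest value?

p_7

Piecing the relations together gives one ordering: p_6 < p_11 < p_3 < p_9 < p_12 < p_2 < p_1 < p_7 < p_10 < p_5 < p_4 < p_8.
The 8th smallest is p_7.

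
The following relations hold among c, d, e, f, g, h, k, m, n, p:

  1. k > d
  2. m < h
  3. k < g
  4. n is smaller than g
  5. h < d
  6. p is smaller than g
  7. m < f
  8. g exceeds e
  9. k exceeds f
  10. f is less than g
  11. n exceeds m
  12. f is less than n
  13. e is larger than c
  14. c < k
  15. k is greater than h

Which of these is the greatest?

m is not greatest since m < h; h is not greatest since h < d; c is not greatest since c < e; d is not greatest since d < k; e is not greatest since e < g; f is not greatest since f < n; p is not greatest since p < g; k is not greatest since k < g; n is not greatest since n < g.
Only g has nothing above it, so g is the greatest.

g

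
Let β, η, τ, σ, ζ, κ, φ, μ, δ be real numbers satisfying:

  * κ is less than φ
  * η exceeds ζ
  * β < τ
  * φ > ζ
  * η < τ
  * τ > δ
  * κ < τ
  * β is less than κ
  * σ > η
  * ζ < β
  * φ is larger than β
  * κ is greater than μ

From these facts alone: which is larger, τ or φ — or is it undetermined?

undetermined

Following every chain through φ: below φ we get ζ, μ, β, κ.
τ is not reached, and no chain runs the other way from τ to φ.
So the given relations leave the order of φ and τ undetermined.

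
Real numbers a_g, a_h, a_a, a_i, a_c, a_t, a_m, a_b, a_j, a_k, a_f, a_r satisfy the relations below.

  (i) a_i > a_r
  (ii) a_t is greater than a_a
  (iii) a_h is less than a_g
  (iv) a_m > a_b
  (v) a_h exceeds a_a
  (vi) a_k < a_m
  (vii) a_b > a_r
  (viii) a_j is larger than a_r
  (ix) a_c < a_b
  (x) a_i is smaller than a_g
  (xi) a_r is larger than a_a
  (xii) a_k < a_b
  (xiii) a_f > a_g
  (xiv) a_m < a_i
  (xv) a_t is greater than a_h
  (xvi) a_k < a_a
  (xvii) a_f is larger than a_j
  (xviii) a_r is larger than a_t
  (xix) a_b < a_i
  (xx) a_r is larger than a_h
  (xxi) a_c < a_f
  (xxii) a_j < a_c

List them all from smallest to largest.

The consecutive links are each given: a_k < a_a; a_a < a_h; a_h < a_t; a_t < a_r; a_r < a_j; a_j < a_c; a_c < a_b; a_b < a_m; a_m < a_i; a_i < a_g; a_g < a_f.

a_k < a_a < a_h < a_t < a_r < a_j < a_c < a_b < a_m < a_i < a_g < a_f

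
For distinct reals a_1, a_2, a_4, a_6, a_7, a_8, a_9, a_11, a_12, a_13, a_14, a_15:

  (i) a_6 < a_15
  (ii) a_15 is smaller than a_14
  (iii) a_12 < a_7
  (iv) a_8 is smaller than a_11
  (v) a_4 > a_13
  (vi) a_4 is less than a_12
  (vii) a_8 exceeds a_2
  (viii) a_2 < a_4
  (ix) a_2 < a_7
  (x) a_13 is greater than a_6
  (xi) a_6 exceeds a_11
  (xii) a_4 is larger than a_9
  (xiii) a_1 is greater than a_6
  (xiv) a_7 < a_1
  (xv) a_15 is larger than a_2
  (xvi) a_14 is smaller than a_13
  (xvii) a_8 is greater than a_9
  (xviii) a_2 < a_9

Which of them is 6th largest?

Chaining the given pairs: a_2 < a_9 < a_8 < a_11 < a_6 < a_15 < a_14 < a_13 < a_4 < a_12 < a_7 < a_1.
Counting 6 from the largest end gives a_14.

a_14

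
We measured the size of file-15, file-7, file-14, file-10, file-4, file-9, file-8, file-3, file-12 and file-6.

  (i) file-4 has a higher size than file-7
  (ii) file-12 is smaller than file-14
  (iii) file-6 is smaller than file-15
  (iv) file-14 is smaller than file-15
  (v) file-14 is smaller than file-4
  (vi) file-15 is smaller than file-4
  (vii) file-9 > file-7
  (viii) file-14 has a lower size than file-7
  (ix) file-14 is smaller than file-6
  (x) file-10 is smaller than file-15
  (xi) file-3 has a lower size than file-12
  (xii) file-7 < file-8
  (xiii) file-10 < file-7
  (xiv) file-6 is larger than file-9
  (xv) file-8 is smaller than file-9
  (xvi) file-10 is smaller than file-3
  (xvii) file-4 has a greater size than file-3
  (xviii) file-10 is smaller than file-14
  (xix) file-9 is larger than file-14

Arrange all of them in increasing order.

file-10 < file-3 < file-12 < file-14 < file-7 < file-8 < file-9 < file-6 < file-15 < file-4

The consecutive links are each given: file-10 < file-3; file-3 < file-12; file-12 < file-14; file-14 < file-7; file-7 < file-8; file-8 < file-9; file-9 < file-6; file-6 < file-15; file-15 < file-4.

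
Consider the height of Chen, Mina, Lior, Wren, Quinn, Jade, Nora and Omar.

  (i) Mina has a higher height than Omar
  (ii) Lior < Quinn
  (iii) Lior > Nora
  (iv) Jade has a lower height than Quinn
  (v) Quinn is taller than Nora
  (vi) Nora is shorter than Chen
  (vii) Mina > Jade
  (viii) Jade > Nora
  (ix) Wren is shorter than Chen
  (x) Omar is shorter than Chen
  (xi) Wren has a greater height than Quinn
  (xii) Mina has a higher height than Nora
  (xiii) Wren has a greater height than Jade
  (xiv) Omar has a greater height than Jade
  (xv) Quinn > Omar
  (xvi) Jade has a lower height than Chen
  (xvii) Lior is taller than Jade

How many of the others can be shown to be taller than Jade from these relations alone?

6

The elements the relations force above Jade are Lior, Omar, Quinn, Wren, Chen, Mina — no chain reaches any other.
That is 6.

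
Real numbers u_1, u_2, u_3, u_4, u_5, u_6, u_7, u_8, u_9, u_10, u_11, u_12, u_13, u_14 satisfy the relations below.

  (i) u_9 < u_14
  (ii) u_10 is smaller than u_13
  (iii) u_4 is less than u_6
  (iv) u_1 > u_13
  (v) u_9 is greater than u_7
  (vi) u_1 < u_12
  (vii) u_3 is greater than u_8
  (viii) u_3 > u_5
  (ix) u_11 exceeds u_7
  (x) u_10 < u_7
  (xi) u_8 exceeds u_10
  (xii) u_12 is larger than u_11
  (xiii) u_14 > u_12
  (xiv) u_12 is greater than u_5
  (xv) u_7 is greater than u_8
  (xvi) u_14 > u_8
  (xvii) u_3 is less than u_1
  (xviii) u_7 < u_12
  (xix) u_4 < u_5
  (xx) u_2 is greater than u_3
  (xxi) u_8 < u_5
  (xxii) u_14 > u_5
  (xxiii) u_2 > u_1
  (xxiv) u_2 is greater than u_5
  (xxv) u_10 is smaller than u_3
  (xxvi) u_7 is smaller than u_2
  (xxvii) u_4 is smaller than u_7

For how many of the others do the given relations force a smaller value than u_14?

Directly below u_14: u_8, u_5, u_9, u_12.
One step further: u_10, u_4, u_1, u_7, u_11 (9 so far).
One step further: u_13, u_3 (11 so far).
No other element is forced below u_14 by the given relations, so the count is 11.

11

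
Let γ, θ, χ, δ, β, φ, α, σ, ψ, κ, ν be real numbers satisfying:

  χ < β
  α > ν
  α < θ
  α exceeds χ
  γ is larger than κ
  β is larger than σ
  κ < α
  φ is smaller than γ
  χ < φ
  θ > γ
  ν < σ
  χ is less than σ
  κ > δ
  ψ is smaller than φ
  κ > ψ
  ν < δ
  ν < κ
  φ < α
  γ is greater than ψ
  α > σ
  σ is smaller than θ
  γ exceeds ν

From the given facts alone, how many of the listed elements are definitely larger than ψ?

5

Directly above ψ: φ, κ, γ.
One step further: α, θ (5 so far).
No other element is forced above ψ by the given relations, so the count is 5.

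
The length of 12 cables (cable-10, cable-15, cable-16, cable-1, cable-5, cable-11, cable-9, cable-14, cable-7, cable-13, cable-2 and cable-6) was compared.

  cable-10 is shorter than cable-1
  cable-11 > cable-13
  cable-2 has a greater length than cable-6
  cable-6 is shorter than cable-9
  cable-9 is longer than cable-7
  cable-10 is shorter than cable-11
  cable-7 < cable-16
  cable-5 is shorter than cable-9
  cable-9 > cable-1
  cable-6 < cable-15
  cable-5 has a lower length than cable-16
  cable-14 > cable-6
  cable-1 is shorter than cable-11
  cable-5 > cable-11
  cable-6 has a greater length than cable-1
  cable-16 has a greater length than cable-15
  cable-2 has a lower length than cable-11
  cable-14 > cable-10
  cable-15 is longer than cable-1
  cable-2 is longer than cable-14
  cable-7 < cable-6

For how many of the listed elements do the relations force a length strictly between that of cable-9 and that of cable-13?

2

The relations place cable-13 below cable-9. An element lies strictly between them when it is forced above cable-13 and also forced below cable-9.
Above cable-13: {cable-11, cable-5, cable-16}. Below cable-9: {cable-7, cable-10, cable-1, cable-6, cable-14, cable-2, cable-11, cable-5}.
Intersection: {cable-11, cable-5} — 2.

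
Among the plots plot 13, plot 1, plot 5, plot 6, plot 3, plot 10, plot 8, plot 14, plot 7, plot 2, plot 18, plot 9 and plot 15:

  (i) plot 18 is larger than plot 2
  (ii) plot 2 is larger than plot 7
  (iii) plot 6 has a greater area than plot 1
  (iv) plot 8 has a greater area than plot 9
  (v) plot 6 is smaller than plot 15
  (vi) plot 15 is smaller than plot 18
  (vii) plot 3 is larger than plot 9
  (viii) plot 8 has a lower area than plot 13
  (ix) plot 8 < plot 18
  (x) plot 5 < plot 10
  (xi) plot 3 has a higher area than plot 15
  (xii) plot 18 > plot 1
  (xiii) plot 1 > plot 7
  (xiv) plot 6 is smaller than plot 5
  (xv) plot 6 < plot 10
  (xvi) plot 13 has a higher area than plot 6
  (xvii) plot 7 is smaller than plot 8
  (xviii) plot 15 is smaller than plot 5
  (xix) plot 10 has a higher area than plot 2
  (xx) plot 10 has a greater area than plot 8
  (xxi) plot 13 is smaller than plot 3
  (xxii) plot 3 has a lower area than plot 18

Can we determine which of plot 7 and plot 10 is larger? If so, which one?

plot 10

Following the relations from plot 7: plot 7 < plot 1 < plot 6 < plot 15 < plot 5 < plot 10.
So plot 10 is larger.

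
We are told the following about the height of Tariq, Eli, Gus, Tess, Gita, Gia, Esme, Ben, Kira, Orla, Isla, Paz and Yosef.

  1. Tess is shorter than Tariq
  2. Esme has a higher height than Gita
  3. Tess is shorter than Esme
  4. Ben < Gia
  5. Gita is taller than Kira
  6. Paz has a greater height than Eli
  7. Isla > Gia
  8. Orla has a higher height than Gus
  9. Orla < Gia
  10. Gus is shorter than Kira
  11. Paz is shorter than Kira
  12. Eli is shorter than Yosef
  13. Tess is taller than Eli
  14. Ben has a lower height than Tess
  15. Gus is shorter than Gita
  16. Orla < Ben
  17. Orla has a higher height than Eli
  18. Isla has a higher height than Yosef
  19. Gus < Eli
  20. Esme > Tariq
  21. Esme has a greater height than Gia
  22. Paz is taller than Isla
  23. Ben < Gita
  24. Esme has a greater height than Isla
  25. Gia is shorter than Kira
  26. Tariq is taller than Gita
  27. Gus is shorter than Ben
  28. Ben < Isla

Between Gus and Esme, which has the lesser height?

Gus

Chaining the given relations: Gus < Eli < Orla < Ben < Isla < Paz < Kira < Gita < Tariq < Esme.
So Gus < Esme; Gus is the shorter of the two.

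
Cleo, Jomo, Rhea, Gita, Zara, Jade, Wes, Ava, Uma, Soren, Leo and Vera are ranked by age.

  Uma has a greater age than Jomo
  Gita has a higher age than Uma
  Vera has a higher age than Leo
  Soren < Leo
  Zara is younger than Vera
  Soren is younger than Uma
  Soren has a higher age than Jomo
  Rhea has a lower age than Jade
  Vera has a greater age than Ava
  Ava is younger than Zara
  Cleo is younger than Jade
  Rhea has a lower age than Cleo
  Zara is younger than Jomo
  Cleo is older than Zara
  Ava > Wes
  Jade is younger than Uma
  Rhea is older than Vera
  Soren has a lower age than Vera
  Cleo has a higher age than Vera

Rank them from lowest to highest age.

Wes < Ava < Zara < Jomo < Soren < Leo < Vera < Rhea < Cleo < Jade < Uma < Gita

Each adjacent pair is fixed by a given relation: Wes < Ava; Ava < Zara; Zara < Jomo; Jomo < Soren; Soren < Leo; Leo < Vera; Vera < Rhea; Rhea < Cleo; Cleo < Jade; Jade < Uma; Uma < Gita. Chaining them end to end gives the full order.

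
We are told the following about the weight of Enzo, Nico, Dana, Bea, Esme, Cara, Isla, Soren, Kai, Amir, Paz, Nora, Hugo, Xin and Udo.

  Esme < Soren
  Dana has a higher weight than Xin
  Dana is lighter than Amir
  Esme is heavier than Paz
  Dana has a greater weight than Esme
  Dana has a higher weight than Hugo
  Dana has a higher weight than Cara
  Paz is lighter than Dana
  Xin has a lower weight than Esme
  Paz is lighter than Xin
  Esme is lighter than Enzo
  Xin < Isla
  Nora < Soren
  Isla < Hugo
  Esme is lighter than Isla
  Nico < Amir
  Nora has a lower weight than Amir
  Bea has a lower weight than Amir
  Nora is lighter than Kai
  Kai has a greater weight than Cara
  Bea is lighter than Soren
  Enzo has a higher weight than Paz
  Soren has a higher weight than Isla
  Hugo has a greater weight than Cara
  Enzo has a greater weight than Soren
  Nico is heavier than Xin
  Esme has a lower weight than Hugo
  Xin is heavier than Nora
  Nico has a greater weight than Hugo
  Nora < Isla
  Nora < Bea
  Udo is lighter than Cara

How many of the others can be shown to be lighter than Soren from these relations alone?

6

The elements the relations force below Soren are Nora, Paz, Xin, Esme, Bea, Isla — no chain reaches any other.
That is 6.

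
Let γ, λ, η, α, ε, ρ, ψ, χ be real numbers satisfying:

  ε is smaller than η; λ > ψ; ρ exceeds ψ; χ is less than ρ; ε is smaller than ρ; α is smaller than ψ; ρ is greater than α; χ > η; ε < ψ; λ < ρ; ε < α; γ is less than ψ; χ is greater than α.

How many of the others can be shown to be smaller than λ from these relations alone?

4

From λ the given relations immediately reach ψ.
From those, γ, ε, α — 4 in total.
No other element is forced below λ by the given relations, so the count is 4.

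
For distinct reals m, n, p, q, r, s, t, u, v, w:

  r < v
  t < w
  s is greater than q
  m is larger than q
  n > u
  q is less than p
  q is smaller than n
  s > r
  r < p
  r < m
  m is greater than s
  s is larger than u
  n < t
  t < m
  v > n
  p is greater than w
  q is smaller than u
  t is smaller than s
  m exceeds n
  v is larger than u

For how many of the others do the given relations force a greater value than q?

Directly above q: u, n, s, m, p.
One step further: t, v (7 so far).
One step further: w (8 so far).
Nothing else is reachable above q; 8 in all.

8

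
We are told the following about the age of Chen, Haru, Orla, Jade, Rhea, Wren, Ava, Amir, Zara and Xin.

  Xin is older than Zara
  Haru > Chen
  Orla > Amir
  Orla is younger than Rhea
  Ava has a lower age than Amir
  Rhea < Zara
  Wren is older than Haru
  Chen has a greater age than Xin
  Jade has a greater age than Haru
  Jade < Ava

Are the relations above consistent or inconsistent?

inconsistent

We have Haru < Jade stated directly, yet also Jade < Ava < Amir < Orla < Rhea < Zara < Xin < Chen < Haru by chaining the others — so Jade < Haru. Contradiction.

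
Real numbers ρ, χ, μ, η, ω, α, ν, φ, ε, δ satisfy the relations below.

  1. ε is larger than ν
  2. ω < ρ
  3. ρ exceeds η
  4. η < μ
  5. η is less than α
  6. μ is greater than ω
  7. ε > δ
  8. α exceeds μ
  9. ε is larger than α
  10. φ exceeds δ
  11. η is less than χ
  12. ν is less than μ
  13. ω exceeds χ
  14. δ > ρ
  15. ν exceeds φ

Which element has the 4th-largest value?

ν

The consecutive relations fix a unique order: η < χ < ω < ρ < δ < φ < ν < μ < α < ε.
Counting 4 from the largest end gives ν.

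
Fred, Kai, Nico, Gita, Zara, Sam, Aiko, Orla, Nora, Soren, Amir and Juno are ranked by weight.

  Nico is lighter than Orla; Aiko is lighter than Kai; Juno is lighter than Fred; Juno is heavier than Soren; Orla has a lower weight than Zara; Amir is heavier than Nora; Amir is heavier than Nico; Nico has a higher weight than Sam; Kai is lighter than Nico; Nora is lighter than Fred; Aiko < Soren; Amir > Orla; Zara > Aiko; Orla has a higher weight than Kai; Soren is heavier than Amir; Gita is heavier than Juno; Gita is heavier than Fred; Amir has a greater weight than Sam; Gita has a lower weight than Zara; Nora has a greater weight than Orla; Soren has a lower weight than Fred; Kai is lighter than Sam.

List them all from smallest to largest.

The consecutive links are each given: Aiko < Kai; Kai < Sam; Sam < Nico; Nico < Orla; Orla < Nora; Nora < Amir; Amir < Soren; Soren < Juno; Juno < Fred; Fred < Gita; Gita < Zara.

Aiko < Kai < Sam < Nico < Orla < Nora < Amir < Soren < Juno < Fred < Gita < Zara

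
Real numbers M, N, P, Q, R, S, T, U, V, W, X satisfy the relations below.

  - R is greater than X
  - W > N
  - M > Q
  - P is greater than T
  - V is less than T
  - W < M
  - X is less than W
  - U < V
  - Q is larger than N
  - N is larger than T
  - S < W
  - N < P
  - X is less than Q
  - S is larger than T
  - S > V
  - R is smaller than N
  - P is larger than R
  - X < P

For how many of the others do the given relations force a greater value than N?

4

From N the given relations immediately reach Q, P, W.
From those, M — 4 in total.
No other element is forced above N by the given relations, so the count is 4.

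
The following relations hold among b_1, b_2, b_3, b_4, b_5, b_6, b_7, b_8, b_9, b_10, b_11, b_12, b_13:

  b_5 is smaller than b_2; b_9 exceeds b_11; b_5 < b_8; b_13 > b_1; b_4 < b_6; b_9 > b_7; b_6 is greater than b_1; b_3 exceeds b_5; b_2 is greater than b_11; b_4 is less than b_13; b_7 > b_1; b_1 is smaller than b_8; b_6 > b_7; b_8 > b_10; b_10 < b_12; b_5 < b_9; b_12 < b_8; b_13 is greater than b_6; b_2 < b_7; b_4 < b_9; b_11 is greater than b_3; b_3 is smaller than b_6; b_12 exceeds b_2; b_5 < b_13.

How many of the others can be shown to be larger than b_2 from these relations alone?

From b_2 the given relations immediately reach b_7, b_12.
From those, b_9, b_6, b_8 — 5 in total.
From those, b_13 — 6 in total.
No other element is forced above b_2 by the given relations, so the count is 6.

6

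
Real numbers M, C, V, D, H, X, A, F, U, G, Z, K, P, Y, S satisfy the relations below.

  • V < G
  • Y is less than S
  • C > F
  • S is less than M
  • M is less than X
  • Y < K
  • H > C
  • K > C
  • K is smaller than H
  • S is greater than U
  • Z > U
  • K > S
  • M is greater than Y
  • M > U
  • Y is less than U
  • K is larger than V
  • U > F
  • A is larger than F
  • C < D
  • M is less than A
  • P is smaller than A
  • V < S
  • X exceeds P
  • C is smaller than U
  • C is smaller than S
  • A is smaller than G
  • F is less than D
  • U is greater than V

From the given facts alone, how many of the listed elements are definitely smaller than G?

The elements the relations force below G are V, F, Y, C, P, U, S, M, A — no chain reaches any other.
That is 9.

9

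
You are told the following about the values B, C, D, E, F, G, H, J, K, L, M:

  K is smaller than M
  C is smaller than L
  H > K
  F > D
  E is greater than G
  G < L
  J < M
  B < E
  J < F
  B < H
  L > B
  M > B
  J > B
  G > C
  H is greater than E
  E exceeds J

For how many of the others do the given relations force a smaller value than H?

From H the given relations immediately reach B, K, E.
From those, G, J — 5 in total.
From those, C — 6 in total.
Nothing else is reachable below H; 6 in all.

6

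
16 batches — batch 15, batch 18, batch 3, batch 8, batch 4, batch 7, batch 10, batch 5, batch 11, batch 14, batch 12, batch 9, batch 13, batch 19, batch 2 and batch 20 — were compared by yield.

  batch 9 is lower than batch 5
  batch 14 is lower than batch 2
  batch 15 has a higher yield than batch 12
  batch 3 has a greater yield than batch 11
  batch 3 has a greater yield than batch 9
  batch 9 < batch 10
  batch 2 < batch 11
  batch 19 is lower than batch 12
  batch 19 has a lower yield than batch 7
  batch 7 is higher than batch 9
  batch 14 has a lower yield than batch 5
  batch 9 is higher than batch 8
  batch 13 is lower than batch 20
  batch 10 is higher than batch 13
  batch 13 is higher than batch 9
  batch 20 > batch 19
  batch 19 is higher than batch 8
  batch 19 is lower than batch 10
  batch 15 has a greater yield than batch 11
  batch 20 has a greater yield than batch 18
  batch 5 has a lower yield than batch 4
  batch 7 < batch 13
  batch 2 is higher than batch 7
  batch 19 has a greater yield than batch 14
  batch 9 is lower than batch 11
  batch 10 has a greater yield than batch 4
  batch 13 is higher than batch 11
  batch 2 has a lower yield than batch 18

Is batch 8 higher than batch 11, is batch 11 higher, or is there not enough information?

batch 11

Link the given pairs in sequence: batch 8 < batch 9; batch 9 < batch 7; batch 7 < batch 2; batch 2 < batch 11.
Together: batch 8 < batch 9 < batch 7 < batch 2 < batch 11.
So batch 11 is higher.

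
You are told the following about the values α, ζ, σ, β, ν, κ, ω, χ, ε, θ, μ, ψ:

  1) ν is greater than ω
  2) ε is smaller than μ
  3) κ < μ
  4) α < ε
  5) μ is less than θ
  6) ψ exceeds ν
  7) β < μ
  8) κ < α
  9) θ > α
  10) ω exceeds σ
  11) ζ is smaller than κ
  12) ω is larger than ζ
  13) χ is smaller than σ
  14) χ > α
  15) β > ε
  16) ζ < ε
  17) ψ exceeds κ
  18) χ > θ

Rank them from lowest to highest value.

Each adjacent pair is fixed by a given relation: ζ < κ; κ < α; α < ε; ε < β; β < μ; μ < θ; θ < χ; χ < σ; σ < ω; ω < ν; ν < ψ. Chaining them end to end gives the full order.

ζ < κ < α < ε < β < μ < θ < χ < σ < ω < ν < ψ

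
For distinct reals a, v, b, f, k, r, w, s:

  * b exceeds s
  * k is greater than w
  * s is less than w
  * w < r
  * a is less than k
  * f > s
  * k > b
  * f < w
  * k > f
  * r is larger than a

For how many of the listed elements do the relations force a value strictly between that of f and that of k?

1

Chaining upward from f reaches: w, r.
Chaining downward from k reaches: s, b, w, a.
Strictly between f and k are those in both lists: w — 1 element.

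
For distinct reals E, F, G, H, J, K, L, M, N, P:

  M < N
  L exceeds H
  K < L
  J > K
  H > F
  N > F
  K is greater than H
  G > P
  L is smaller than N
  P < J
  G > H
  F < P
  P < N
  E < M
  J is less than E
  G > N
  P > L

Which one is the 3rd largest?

M

Chaining the given pairs: F < H < K < L < P < J < E < M < N < G.
The 3rd largest is M.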